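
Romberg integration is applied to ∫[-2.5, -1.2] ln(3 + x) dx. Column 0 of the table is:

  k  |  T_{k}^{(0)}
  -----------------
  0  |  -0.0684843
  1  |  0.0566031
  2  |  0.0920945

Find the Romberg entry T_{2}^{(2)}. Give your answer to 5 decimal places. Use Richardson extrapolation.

Richardson extrapolation on the trapezoidal column (denominator 4−1=3):
T_{1}^{(1)} = 0.0566031 + (0.0566031 − (-0.0684843))/3 = 0.0982989
T_{2}^{(1)} = (4·0.0920945 − 0.0566031) / 3 = 0.1039250
T_{2}^{(2)} = (16·0.1039250 − 0.0982989) / 15 = 0.1043001

0.10430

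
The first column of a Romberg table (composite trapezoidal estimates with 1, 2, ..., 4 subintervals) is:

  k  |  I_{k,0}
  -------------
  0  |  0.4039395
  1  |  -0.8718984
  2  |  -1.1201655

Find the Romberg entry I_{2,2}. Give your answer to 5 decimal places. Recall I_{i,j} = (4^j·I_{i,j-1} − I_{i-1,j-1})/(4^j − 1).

-1.19664

Richardson extrapolation on the trapezoidal column (denominator 4−1=3):
I_{1,1} = -0.8718984 + (-0.8718984 − 0.4039395)/3 = -1.2971777
I_{2,1} = -1.1201655 + (-1.1201655 − (-0.8718984))/3 = -1.2029212
I_{2,2} = -1.2029212 + (-1.2029212 − (-1.2971777))/15 = -1.1966374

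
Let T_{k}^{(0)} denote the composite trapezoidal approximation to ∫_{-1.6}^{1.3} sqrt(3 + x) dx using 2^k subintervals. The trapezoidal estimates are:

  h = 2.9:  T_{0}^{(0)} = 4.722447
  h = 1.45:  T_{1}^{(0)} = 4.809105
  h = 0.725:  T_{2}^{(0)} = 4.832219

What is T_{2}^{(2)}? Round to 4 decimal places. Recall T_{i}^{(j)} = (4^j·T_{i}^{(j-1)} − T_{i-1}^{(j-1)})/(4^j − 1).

4.8401

Richardson extrapolation on the trapezoidal column (denominator 4−1=3):
T_{1}^{(1)} = 4.809105 + (4.809105 − 4.722447)/3 = 4.837991
T_{2}^{(1)} = 4.832219 + (4.832219 − 4.809105)/3 = 4.839924
T_{2}^{(2)} = 4.839924 + (4.839924 − 4.837991)/15 = 4.840053
(Column j=1 coincides with Simpson's rule on the same nodes.)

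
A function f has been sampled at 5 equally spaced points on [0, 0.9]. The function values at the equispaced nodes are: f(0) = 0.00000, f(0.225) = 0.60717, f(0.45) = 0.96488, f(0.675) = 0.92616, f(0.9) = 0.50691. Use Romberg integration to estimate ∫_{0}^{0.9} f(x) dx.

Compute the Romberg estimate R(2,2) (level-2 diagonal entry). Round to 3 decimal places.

R(0,0) (trapezoid, 1 panel, h=0.9000): 0.22811
R(1,0) (trapezoid, 2 panels, h=0.4500): 0.54825
R(2,0) (trapezoid, 4 panels, h=0.2250): 0.61912
R(1,1) = 0.54825 + (0.54825 − 0.22811)/3 = 0.65496
R(2,1) = 0.61912 + (0.61912 − 0.54825)/3 = 0.64274
R(2,2) = 0.64274 + (0.64274 − 0.65496)/15 = 0.64193

0.642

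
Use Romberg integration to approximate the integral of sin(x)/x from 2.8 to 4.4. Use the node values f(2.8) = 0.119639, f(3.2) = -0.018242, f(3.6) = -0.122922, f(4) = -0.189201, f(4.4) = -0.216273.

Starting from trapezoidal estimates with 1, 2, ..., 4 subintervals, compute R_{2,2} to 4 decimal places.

-0.1563

R_{0,0} (trapezoid, 1 panel, h=1.6000): -0.077307
R_{1,0} (trapezoid, 2 panels, h=0.8000): -0.136991
R_{2,0} (trapezoid, 4 panels, h=0.4000): -0.151473
R_{1,1} = -0.136991 + (-0.136991 − (-0.077307))/3 = -0.156886
R_{2,1} = -0.151473 + (-0.151473 − (-0.136991))/3 = -0.156300
R_{2,2} = -0.156300 + (-0.156300 − (-0.156886))/15 = -0.156261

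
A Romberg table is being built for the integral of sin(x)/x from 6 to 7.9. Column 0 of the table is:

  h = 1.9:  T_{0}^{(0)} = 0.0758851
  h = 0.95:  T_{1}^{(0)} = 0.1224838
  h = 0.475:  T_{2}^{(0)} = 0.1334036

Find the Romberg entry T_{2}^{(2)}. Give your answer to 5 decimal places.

0.13698

T_{1}^{(1)} = 0.1224838 + (0.1224838 − 0.0758851)/3 = 0.1380167
T_{2}^{(1)} = (4·0.1334036 − 0.1224838) / 3 = 0.1370435
T_{2}^{(2)} = (16·0.1370435 − 0.1380167) / 15 = 0.1369786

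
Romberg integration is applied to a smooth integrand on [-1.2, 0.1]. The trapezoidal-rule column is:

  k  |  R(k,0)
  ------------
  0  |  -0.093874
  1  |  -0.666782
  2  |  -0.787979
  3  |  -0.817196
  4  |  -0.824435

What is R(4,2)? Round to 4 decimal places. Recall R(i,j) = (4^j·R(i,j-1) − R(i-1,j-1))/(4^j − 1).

Richardson extrapolation on the trapezoidal column (denominator 4−1=3):
R(3,1) = -0.817196 + (-0.817196 − (-0.787979))/3 = -0.826935
R(4,1) = (4·(-0.824435) − (-0.817196)) / 3 = -0.826848
R(4,2) = -0.826848 + (-0.826848 − (-0.826935))/15 = -0.826842
(Column j=1 coincides with Simpson's rule on the same nodes.)

-0.8268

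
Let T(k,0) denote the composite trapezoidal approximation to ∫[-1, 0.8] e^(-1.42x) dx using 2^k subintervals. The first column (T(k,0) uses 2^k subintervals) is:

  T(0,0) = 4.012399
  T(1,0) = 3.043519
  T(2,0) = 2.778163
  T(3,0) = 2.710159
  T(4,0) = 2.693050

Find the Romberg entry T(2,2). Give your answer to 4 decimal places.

Richardson extrapolation on the trapezoidal column (denominator 4−1=3):
T(1,1) = 3.043519 + (3.043519 − 4.012399)/3 = 2.720559
T(2,1) = (4·2.778163 − 3.043519) / 3 = 2.689711
T(2,2) = (16·2.689711 − 2.720559) / 15 = 2.687654
(Column j=1 coincides with Simpson's rule on the same nodes.)

2.6877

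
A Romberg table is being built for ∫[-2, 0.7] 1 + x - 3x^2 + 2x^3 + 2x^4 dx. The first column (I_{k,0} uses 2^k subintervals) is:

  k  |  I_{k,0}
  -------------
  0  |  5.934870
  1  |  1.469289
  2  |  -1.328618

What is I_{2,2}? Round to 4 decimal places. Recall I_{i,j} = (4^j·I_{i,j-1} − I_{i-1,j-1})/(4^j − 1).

-2.4107

Richardson extrapolation on the trapezoidal column (denominator 4−1=3):
I_{1,1} = 1.469289 + (1.469289 − 5.934870)/3 = -0.019238
I_{2,1} = (4·(-1.328618) − 1.469289) / 3 = -2.261254
I_{2,2} = -2.261254 + (-2.261254 − (-0.019238))/15 = -2.410722
(Column j=1 coincides with Simpson's rule on the same nodes.)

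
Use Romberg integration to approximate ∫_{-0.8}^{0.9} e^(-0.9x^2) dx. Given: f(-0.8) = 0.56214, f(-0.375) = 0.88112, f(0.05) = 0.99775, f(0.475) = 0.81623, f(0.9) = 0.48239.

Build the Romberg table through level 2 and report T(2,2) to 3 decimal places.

1.390

T(0,0) (trapezoid, 1 panel, h=1.7000): 0.88785
T(1,0) (trapezoid, 2 panels, h=0.8500): 1.29201
T(2,0) (trapezoid, 4 panels, h=0.4250): 1.36738
T(1,1) = 1.29201 + (1.29201 − 0.88785)/3 = 1.42673
T(2,1) = 1.36738 + (1.36738 − 1.29201)/3 = 1.39250
T(2,2) = 1.39250 + (1.39250 − 1.42673)/15 = 1.39022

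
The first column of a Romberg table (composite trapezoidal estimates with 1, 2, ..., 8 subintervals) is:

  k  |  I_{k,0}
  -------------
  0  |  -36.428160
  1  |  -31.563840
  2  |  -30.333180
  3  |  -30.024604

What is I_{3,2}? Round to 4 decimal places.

-29.9217

Richardson extrapolation on the trapezoidal column (denominator 4−1=3):
I_{2,1} = (4·(-30.333180) − (-31.563840)) / 3 = -29.922960
I_{3,1} = -30.024604 + (-30.024604 − (-30.333180))/3 = -29.921745
I_{3,2} = (16·(-29.921745) − (-29.922960)) / 15 = -29.921664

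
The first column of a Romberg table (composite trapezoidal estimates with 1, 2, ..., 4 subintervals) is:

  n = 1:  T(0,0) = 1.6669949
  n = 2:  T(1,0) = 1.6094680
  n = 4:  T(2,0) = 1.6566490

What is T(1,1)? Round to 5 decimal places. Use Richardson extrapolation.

T(1,1) = 1.6094680 + (1.6094680 − 1.6669949)/3 = 1.5902924
(Column j=1 coincides with Simpson's rule on the same nodes.)

1.59029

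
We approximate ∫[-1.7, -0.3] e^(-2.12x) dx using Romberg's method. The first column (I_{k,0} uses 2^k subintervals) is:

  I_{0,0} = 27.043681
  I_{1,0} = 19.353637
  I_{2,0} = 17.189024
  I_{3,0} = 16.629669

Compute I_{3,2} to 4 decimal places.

16.4416

I_{2,1} = (4·17.189024 − 19.353637) / 3 = 16.467486
I_{3,1} = 16.629669 + (16.629669 − 17.189024)/3 = 16.443217
I_{3,2} = 16.443217 + (16.443217 − 16.467486)/15 = 16.441599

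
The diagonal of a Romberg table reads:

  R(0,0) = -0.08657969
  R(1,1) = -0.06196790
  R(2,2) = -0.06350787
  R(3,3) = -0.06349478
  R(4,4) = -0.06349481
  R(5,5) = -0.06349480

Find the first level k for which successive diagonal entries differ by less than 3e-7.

k = 4

|R(1,1) − R(0,0)| = 0.02461179 ≥ 3e-7
|R(2,2) − R(1,1)| = 0.00153997 ≥ 3e-7
|R(3,3) − R(2,2)| = 0.00001309 ≥ 3e-7
|R(4,4) − R(3,3)| = 0.00000003 < 3e-7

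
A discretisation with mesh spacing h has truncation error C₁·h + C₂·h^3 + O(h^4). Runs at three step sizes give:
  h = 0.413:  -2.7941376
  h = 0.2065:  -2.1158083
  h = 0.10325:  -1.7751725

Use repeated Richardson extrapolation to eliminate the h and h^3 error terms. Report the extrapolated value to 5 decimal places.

First eliminate the h term (factor 2^1 = 2):
  B₁ = (2·(-2.1158083) − (-2.7941376))/1 = -1.4374790
  B₂ = (2·(-1.7751725) − (-2.1158083))/1 = -1.4345367
Then eliminate the h^3 term (factor 2^3 = 8):
  (8·(-1.4345367) − (-1.4374790))/7 = -1.4341164

-1.43412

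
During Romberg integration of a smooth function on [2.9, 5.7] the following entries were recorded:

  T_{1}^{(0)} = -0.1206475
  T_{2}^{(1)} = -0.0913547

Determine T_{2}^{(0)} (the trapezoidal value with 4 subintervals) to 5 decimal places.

From T_{2}^{(1)} = (4·T_{2}^{(0)} − T_{1}^{(0)})/3, solve for T_{2}^{(0)}:
4·T_{2}^{(0)} = 3·(-0.0913547) + (-0.1206475) = -0.3947116
T_{2}^{(0)} = -0.0986779

-0.09868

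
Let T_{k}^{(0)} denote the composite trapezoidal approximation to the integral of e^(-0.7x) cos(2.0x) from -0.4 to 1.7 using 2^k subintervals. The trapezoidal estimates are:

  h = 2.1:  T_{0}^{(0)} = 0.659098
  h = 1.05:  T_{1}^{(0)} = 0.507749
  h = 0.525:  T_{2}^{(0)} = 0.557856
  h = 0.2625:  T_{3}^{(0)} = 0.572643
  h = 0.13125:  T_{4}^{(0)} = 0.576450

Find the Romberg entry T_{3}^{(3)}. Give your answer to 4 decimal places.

0.5777

T_{1}^{(1)} = (4·0.507749 − 0.659098) / 3 = 0.457299
T_{2}^{(1)} = (4·0.557856 − 0.507749) / 3 = 0.574558
T_{3}^{(1)} = (4·0.572643 − 0.557856) / 3 = 0.577572
T_{2}^{(2)} = (16·0.574558 − 0.457299) / 15 = 0.582375
T_{3}^{(2)} = 0.577572 + (0.577572 − 0.574558)/15 = 0.577773
T_{3}^{(3)} = (64·0.577773 − 0.582375) / 63 = 0.577700
(Column j=1 coincides with Simpson's rule on the same nodes.)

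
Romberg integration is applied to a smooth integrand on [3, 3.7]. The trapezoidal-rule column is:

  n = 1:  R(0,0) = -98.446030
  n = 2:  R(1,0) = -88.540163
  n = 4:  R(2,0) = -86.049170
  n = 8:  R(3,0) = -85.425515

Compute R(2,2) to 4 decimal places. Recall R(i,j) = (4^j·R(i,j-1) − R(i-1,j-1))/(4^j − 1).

R(1,1) = -88.540163 + (-88.540163 − (-98.446030))/3 = -85.238207
R(2,1) = -86.049170 + (-86.049170 − (-88.540163))/3 = -85.218839
R(2,2) = (16·(-85.218839) − (-85.238207)) / 15 = -85.217548

-85.2175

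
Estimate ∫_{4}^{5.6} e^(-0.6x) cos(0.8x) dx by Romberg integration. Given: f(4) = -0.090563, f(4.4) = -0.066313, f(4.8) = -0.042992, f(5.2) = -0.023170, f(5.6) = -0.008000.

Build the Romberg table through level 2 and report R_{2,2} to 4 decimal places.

R_{0,0} (trapezoid, 1 panel, h=1.6000): -0.078850
R_{1,0} (trapezoid, 2 panels, h=0.8000): -0.073819
R_{2,0} (trapezoid, 4 panels, h=0.4000): -0.072703
R_{1,1} = -0.073819 + (-0.073819 − (-0.078850))/3 = -0.072142
R_{2,1} = -0.072703 + (-0.072703 − (-0.073819))/3 = -0.072331
R_{2,2} = -0.072331 + (-0.072331 − (-0.072142))/15 = -0.072344

-0.0723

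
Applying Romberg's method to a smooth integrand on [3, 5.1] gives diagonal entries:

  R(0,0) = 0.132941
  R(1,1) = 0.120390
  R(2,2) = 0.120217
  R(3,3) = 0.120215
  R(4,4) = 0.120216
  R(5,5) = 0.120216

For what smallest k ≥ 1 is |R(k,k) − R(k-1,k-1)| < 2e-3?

|R(1,1) − R(0,0)| = 0.012551 ≥ 2e-3
|R(2,2) − R(1,1)| = 0.000173 < 2e-3

k = 2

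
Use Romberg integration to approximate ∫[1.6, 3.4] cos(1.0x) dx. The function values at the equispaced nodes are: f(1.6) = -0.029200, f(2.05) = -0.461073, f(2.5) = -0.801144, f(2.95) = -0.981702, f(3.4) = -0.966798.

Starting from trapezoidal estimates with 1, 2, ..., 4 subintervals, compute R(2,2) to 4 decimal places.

-1.2551

R(0,0) (trapezoid, 1 panel, h=1.8000): -0.896398
R(1,0) (trapezoid, 2 panels, h=0.9000): -1.169229
R(2,0) (trapezoid, 4 panels, h=0.4500): -1.233863
R(1,1) = -1.169229 + (-1.169229 − (-0.896398))/3 = -1.260173
R(2,1) = -1.233863 + (-1.233863 − (-1.169229))/3 = -1.255408
R(2,2) = -1.255408 + (-1.255408 − (-1.260173))/15 = -1.255090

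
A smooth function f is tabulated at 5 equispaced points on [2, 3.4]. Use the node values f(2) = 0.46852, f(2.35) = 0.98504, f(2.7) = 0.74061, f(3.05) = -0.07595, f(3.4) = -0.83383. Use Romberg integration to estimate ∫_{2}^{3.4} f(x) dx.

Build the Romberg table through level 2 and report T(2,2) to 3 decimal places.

0.551

T(0,0) (trapezoid, 1 panel, h=1.4000): -0.25572
T(1,0) (trapezoid, 2 panels, h=0.7000): 0.39057
T(2,0) (trapezoid, 4 panels, h=0.3500): 0.51347
T(1,1) = 0.39057 + (0.39057 − (-0.25572))/3 = 0.60600
T(2,1) = 0.51347 + (0.51347 − 0.39057)/3 = 0.55444
T(2,2) = 0.55444 + (0.55444 − 0.60600)/15 = 0.55100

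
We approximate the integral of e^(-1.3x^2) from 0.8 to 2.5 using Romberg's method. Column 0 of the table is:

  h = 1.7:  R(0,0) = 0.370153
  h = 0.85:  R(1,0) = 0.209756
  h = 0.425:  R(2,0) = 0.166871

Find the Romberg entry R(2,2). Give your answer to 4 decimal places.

0.1523

Richardson extrapolation on the trapezoidal column (denominator 4−1=3):
R(1,1) = 0.209756 + (0.209756 − 0.370153)/3 = 0.156290
R(2,1) = (4·0.166871 − 0.209756) / 3 = 0.152576
R(2,2) = 0.152576 + (0.152576 − 0.156290)/15 = 0.152328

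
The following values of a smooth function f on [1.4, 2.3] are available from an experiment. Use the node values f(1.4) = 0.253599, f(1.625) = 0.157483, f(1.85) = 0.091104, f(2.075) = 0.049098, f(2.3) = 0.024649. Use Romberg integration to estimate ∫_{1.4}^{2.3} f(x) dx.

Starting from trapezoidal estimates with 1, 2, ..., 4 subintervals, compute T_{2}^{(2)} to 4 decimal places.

0.0965

T_{0}^{(0)} (trapezoid, 1 panel, h=0.9000): 0.125212
T_{1}^{(0)} (trapezoid, 2 panels, h=0.4500): 0.103603
T_{2}^{(0)} (trapezoid, 4 panels, h=0.2250): 0.098282
T_{1}^{(1)} = 0.103603 + (0.103603 − 0.125212)/3 = 0.096400
T_{2}^{(1)} = 0.098282 + (0.098282 − 0.103603)/3 = 0.096508
T_{2}^{(2)} = 0.096508 + (0.096508 − 0.096400)/15 = 0.096515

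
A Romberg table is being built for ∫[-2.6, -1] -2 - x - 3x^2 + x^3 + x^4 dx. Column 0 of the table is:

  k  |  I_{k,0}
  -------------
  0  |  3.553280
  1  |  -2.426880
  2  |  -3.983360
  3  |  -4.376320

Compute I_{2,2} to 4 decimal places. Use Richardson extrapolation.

Richardson extrapolation on the trapezoidal column (denominator 4−1=3):
I_{1,1} = -2.426880 + (-2.426880 − 3.553280)/3 = -4.420267
I_{2,1} = (4·(-3.983360) − (-2.426880)) / 3 = -4.502187
I_{2,2} = -4.502187 + (-4.502187 − (-4.420267))/15 = -4.507648

-4.5076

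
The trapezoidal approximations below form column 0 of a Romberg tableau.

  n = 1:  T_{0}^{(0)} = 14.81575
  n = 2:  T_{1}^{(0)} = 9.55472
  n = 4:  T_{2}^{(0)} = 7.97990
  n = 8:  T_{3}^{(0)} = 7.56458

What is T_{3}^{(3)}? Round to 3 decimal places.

T_{1}^{(1)} = 9.55472 + (9.55472 − 14.81575)/3 = 7.80104
T_{2}^{(1)} = (4·7.97990 − 9.55472) / 3 = 7.45496
T_{3}^{(1)} = 7.56458 + (7.56458 − 7.97990)/3 = 7.42614
T_{2}^{(2)} = 7.45496 + (7.45496 − 7.80104)/15 = 7.43189
T_{3}^{(2)} = 7.42614 + (7.42614 − 7.45496)/15 = 7.42422
T_{3}^{(3)} = (64·7.42422 − 7.43189) / 63 = 7.42410

7.424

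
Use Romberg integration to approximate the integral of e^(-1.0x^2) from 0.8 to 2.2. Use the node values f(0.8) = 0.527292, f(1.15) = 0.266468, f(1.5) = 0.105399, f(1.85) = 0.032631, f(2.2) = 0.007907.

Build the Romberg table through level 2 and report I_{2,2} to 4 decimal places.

0.2268

I_{0,0} (trapezoid, 1 panel, h=1.4000): 0.374639
I_{1,0} (trapezoid, 2 panels, h=0.7000): 0.261099
I_{2,0} (trapezoid, 4 panels, h=0.3500): 0.235234
I_{1,1} = 0.261099 + (0.261099 − 0.374639)/3 = 0.223252
I_{2,1} = 0.235234 + (0.235234 − 0.261099)/3 = 0.226612
I_{2,2} = 0.226612 + (0.226612 − 0.223252)/15 = 0.226836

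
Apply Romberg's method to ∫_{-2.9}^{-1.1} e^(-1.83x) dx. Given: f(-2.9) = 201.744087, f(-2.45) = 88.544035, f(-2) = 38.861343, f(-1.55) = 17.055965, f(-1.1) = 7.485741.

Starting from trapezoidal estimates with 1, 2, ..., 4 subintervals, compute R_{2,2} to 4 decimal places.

106.2029

R_{0,0} (trapezoid, 1 panel, h=1.8000): 188.306845
R_{1,0} (trapezoid, 2 panels, h=0.9000): 129.128631
R_{2,0} (trapezoid, 4 panels, h=0.4500): 112.084316
R_{1,1} = 129.128631 + (129.128631 − 188.306845)/3 = 109.402560
R_{2,1} = 112.084316 + (112.084316 − 129.128631)/3 = 106.402878
R_{2,2} = 106.402878 + (106.402878 − 109.402560)/15 = 106.202899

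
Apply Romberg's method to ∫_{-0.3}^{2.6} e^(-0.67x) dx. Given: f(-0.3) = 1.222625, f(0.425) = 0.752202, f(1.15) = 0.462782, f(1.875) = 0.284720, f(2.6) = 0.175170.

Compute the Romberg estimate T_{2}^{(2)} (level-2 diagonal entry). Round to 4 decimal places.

T_{0}^{(0)} (trapezoid, 1 panel, h=2.9000): 2.026803
T_{1}^{(0)} (trapezoid, 2 panels, h=1.4500): 1.684435
T_{2}^{(0)} (trapezoid, 4 panels, h=0.7250): 1.593986
T_{1}^{(1)} = 1.684435 + (1.684435 − 2.026803)/3 = 1.570312
T_{2}^{(1)} = 1.593986 + (1.593986 − 1.684435)/3 = 1.563836
T_{2}^{(2)} = 1.563836 + (1.563836 − 1.570312)/15 = 1.563404

1.5634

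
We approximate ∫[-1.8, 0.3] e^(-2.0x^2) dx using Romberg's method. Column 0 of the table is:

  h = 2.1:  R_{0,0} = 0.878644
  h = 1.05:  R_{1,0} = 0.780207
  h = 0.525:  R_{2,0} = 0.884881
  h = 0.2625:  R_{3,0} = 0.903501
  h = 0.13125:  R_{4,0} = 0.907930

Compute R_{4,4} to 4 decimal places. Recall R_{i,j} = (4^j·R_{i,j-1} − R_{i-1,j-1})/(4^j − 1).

0.9094

Richardson extrapolation on the trapezoidal column (denominator 4−1=3):
R_{1,1} = 0.780207 + (0.780207 − 0.878644)/3 = 0.747395
R_{2,1} = 0.884881 + (0.884881 − 0.780207)/3 = 0.919772
R_{3,1} = 0.903501 + (0.903501 − 0.884881)/3 = 0.909708
R_{4,1} = 0.907930 + (0.907930 − 0.903501)/3 = 0.909406
R_{2,2} = 0.919772 + (0.919772 − 0.747395)/15 = 0.931264
R_{3,2} = (16·0.909708 − 0.919772) / 15 = 0.909037
R_{4,2} = (16·0.909406 − 0.909708) / 15 = 0.909386
R_{3,3} = (64·0.909037 − 0.931264) / 63 = 0.908684
R_{4,3} = (64·0.909386 − 0.909037) / 63 = 0.909392
R_{4,4} = (256·0.909392 − 0.908684) / 255 = 0.909395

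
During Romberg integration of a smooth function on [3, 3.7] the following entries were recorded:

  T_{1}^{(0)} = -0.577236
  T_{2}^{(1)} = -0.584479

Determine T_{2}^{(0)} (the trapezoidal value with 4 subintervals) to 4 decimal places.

-0.5827

From T_{2}^{(1)} = (4·T_{2}^{(0)} − T_{1}^{(0)})/3, solve for T_{2}^{(0)}:
4·T_{2}^{(0)} = 3·(-0.584479) + (-0.577236) = -2.330673
T_{2}^{(0)} = -0.582668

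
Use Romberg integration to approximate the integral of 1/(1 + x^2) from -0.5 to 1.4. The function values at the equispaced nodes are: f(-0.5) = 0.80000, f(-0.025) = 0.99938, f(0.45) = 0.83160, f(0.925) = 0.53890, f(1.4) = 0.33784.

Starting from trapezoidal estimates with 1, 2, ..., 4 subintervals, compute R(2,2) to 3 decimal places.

R(0,0) (trapezoid, 1 panel, h=1.9000): 1.08095
R(1,0) (trapezoid, 2 panels, h=0.9500): 1.33049
R(2,0) (trapezoid, 4 panels, h=0.4750): 1.39593
R(1,1) = 1.33049 + (1.33049 − 1.08095)/3 = 1.41367
R(2,1) = 1.39593 + (1.39593 − 1.33049)/3 = 1.41774
R(2,2) = 1.41774 + (1.41774 − 1.41367)/15 = 1.41801

1.418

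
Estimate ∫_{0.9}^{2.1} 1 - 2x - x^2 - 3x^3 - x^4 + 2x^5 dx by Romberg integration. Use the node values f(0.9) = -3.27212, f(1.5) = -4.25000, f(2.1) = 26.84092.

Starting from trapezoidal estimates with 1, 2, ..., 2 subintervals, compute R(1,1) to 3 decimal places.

R(0,0) (trapezoid, 1 panel, h=1.2000): 14.14128
R(1,0) (trapezoid, 2 panels, h=0.6000): 4.52064
R(1,1) = 4.52064 + (4.52064 − 14.14128)/3 = 1.31376

1.314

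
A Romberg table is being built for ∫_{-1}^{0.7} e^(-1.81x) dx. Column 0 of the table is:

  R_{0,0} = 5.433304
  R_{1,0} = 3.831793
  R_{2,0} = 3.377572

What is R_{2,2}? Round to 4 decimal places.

Richardson extrapolation on the trapezoidal column (denominator 4−1=3):
R_{1,1} = (4·3.831793 − 5.433304) / 3 = 3.297956
R_{2,1} = 3.377572 + (3.377572 − 3.831793)/3 = 3.226165
R_{2,2} = 3.226165 + (3.226165 − 3.297956)/15 = 3.221379

3.2214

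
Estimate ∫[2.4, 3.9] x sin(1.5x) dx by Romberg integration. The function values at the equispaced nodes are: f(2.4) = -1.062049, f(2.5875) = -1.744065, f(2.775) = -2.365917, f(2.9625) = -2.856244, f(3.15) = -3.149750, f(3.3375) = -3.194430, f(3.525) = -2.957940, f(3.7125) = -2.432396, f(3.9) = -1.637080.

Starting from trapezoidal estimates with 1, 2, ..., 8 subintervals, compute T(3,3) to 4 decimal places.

-3.7845

T(0,0) (trapezoid, 1 panel, h=1.5000): -2.024347
T(1,0) (trapezoid, 2 panels, h=0.7500): -3.374486
T(2,0) (trapezoid, 4 panels, h=0.3750): -3.683689
T(3,0) (trapezoid, 8 panels, h=0.1875): -3.759432
T(1,1) = -3.374486 + (-3.374486 − (-2.024347))/3 = -3.824532
T(2,1) = -3.683689 + (-3.683689 − (-3.374486))/3 = -3.786757
T(3,1) = -3.759432 + (-3.759432 − (-3.683689))/3 = -3.784680
T(2,2) = -3.786757 + (-3.786757 − (-3.824532))/15 = -3.784239
T(3,2) = -3.784680 + (-3.784680 − (-3.786757))/15 = -3.784542
T(3,3) = -3.784542 + (-3.784542 − (-3.784239))/63 = -3.784547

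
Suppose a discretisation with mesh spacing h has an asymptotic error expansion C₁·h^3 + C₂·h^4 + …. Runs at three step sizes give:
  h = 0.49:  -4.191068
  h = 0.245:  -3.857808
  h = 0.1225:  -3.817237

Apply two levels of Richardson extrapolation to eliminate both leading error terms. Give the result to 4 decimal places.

First eliminate the h^3 term (factor 2^3 = 8):
  B₁ = (8·(-3.857808) − (-4.191068))/7 = -3.810199
  B₂ = (8·(-3.817237) − (-3.857808))/7 = -3.811441
Then eliminate the h^4 term (factor 2^4 = 16):
  (16·(-3.811441) − (-3.810199))/15 = -3.811524

-3.8115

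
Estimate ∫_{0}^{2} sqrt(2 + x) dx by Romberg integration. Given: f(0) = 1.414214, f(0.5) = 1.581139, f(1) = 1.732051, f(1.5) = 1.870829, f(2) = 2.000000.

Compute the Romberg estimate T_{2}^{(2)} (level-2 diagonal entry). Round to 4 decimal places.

3.4477

T_{0}^{(0)} (trapezoid, 1 panel, h=2.0000): 3.414214
T_{1}^{(0)} (trapezoid, 2 panels, h=1.0000): 3.439158
T_{2}^{(0)} (trapezoid, 4 panels, h=0.5000): 3.445563
T_{1}^{(1)} = 3.439158 + (3.439158 − 3.414214)/3 = 3.447473
T_{2}^{(1)} = 3.445563 + (3.445563 − 3.439158)/3 = 3.447698
T_{2}^{(2)} = 3.447698 + (3.447698 − 3.447473)/15 = 3.447713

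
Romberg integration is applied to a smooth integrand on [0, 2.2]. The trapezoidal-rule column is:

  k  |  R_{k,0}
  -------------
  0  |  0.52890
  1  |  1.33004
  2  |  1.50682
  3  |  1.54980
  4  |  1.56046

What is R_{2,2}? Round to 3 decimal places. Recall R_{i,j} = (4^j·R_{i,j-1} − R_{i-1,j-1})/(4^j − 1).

1.564

Richardson extrapolation on the trapezoidal column (denominator 4−1=3):
R_{1,1} = 1.33004 + (1.33004 − 0.52890)/3 = 1.59709
R_{2,1} = 1.50682 + (1.50682 − 1.33004)/3 = 1.56575
R_{2,2} = 1.56575 + (1.56575 − 1.59709)/15 = 1.56366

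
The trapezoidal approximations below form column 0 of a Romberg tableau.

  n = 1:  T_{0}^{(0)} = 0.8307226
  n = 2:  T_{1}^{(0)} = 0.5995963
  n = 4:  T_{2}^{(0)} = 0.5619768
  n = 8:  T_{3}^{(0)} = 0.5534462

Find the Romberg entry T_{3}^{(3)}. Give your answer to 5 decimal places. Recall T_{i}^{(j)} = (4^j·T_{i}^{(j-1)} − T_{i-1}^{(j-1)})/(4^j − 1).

T_{1}^{(1)} = (4·0.5995963 − 0.8307226) / 3 = 0.5225542
T_{2}^{(1)} = 0.5619768 + (0.5619768 − 0.5995963)/3 = 0.5494370
T_{3}^{(1)} = (4·0.5534462 − 0.5619768) / 3 = 0.5506027
T_{2}^{(2)} = (16·0.5494370 − 0.5225542) / 15 = 0.5512292
T_{3}^{(2)} = (16·0.5506027 − 0.5494370) / 15 = 0.5506804
T_{3}^{(3)} = (64·0.5506804 − 0.5512292) / 63 = 0.5506717

0.55067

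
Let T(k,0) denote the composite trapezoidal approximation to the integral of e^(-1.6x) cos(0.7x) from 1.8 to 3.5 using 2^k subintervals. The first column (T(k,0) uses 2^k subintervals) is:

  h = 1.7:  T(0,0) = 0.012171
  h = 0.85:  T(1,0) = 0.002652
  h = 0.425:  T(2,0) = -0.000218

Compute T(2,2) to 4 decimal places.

T(1,1) = (4·0.002652 − 0.012171) / 3 = -0.000521
T(2,1) = (4·(-0.000218) − 0.002652) / 3 = -0.001175
T(2,2) = -0.001175 + (-0.001175 − (-0.000521))/15 = -0.001219

-0.0012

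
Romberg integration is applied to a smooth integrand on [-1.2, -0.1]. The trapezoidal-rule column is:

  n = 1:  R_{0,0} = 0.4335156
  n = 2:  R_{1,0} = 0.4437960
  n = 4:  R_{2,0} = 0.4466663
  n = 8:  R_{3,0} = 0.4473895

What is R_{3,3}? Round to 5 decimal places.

0.44763

Richardson extrapolation on the trapezoidal column (denominator 4−1=3):
R_{1,1} = 0.4437960 + (0.4437960 − 0.4335156)/3 = 0.4472228
R_{2,1} = 0.4466663 + (0.4466663 − 0.4437960)/3 = 0.4476231
R_{3,1} = (4·0.4473895 − 0.4466663) / 3 = 0.4476306
R_{2,2} = 0.4476231 + (0.4476231 − 0.4472228)/15 = 0.4476498
R_{3,2} = 0.4476306 + (0.4476306 − 0.4476231)/15 = 0.4476311
R_{3,3} = 0.4476311 + (0.4476311 − 0.4476498)/63 = 0.4476308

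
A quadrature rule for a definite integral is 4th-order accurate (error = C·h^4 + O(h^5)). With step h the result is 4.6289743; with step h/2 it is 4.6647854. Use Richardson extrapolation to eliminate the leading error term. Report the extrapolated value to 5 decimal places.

4.66717

The leading error scales as h^4; refining by a factor of 2 reduces it by 2^4 = 16.
Extrapolated value = (16·A(h/2) − A(h)) / (16 − 1)
= (16·4.6647854 − 4.6289743) / 15
= 70.0075921 / 15 = 4.6671728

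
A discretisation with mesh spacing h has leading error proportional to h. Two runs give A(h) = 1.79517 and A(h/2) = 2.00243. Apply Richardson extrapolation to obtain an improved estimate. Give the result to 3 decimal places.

Extrapolated value = (2·A(h/2) − A(h)) / (2 − 1)
= (2·2.00243 − 1.79517) / 1
= 2.20969 / 1 = 2.20969

2.210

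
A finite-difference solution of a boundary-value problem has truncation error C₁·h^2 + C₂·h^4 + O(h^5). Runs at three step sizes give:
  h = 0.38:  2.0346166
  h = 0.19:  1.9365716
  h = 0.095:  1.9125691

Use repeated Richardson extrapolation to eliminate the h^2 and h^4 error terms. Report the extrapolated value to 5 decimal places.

First eliminate the h^2 term (factor 2^2 = 4):
  B₁ = (4·1.9365716 − 2.0346166)/3 = 1.9038899
  B₂ = (4·1.9125691 − 1.9365716)/3 = 1.9045683
Then eliminate the h^4 term (factor 2^4 = 16):
  (16·1.9045683 − 1.9038899)/15 = 1.9046135

1.90461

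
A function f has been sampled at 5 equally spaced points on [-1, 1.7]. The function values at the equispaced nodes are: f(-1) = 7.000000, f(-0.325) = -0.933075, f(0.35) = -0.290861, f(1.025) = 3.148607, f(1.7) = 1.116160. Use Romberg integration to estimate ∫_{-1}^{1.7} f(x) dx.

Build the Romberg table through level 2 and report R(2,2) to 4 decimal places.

3.7266

R(0,0) (trapezoid, 1 panel, h=2.7000): 10.956816
R(1,0) (trapezoid, 2 panels, h=1.3500): 5.085746
R(2,0) (trapezoid, 4 panels, h=0.6750): 4.038357
R(1,1) = 5.085746 + (5.085746 − 10.956816)/3 = 3.128723
R(2,1) = 4.038357 + (4.038357 − 5.085746)/3 = 3.689227
R(2,2) = 3.689227 + (3.689227 − 3.128723)/15 = 3.726594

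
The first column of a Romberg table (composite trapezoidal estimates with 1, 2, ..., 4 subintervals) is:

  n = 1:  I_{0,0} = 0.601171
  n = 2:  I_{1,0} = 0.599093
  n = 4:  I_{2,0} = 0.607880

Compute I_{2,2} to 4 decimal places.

0.6116

Richardson extrapolation on the trapezoidal column (denominator 4−1=3):
I_{1,1} = 0.599093 + (0.599093 − 0.601171)/3 = 0.598400
I_{2,1} = 0.607880 + (0.607880 − 0.599093)/3 = 0.610809
I_{2,2} = (16·0.610809 − 0.598400) / 15 = 0.611636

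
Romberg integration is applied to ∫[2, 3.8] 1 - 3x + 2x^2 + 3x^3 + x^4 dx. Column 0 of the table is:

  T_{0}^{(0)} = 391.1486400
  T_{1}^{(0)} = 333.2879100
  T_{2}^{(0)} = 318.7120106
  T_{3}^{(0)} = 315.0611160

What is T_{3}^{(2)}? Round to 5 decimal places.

Richardson extrapolation on the trapezoidal column (denominator 4−1=3):
T_{2}^{(1)} = 318.7120106 + (318.7120106 − 333.2879100)/3 = 313.8533775
T_{3}^{(1)} = (4·315.0611160 − 318.7120106) / 3 = 313.8441511
T_{3}^{(2)} = (16·313.8441511 − 313.8533775) / 15 = 313.8435360
(Column j=1 coincides with Simpson's rule on the same nodes.)

313.84354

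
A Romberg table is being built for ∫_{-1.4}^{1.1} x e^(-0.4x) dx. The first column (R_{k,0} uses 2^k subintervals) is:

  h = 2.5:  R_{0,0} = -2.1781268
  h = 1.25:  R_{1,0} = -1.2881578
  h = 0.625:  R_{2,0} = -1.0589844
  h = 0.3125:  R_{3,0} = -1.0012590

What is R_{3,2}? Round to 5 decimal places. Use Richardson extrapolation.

-0.98198

Richardson extrapolation on the trapezoidal column (denominator 4−1=3):
R_{2,1} = -1.0589844 + (-1.0589844 − (-1.2881578))/3 = -0.9825933
R_{3,1} = -1.0012590 + (-1.0012590 − (-1.0589844))/3 = -0.9820172
R_{3,2} = (16·(-0.9820172) − (-0.9825933)) / 15 = -0.9819788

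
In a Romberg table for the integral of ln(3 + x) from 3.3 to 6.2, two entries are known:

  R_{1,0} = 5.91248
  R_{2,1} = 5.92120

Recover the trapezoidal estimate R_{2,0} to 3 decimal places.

From R_{2,1} = (4·R_{2,0} − R_{1,0})/3, solve for R_{2,0}:
4·R_{2,0} = 3·5.92120 + 5.91248 = 23.67608
R_{2,0} = 5.91902

5.919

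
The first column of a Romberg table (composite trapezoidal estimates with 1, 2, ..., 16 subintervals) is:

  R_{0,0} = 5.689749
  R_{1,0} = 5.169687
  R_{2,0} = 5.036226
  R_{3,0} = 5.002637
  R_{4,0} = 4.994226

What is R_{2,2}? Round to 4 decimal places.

Richardson extrapolation on the trapezoidal column (denominator 4−1=3):
R_{1,1} = 5.169687 + (5.169687 − 5.689749)/3 = 4.996333
R_{2,1} = 5.036226 + (5.036226 − 5.169687)/3 = 4.991739
R_{2,2} = 4.991739 + (4.991739 − 4.996333)/15 = 4.991433

4.9914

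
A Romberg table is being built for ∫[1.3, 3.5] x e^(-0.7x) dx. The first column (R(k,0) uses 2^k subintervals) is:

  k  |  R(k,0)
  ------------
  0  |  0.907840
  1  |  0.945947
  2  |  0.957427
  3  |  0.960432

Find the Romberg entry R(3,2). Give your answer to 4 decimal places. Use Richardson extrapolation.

0.9614

Richardson extrapolation on the trapezoidal column (denominator 4−1=3):
R(2,1) = (4·0.957427 − 0.945947) / 3 = 0.961254
R(3,1) = (4·0.960432 − 0.957427) / 3 = 0.961434
R(3,2) = (16·0.961434 − 0.961254) / 15 = 0.961446
(Column j=1 coincides with Simpson's rule on the same nodes.)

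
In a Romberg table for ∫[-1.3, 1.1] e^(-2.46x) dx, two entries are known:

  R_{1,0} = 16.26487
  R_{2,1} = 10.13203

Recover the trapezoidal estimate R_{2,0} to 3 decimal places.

From R_{2,1} = (4·R_{2,0} − R_{1,0})/3, solve for R_{2,0}:
4·R_{2,0} = 3·10.13203 + 16.26487 = 46.66096
R_{2,0} = 11.66524

11.665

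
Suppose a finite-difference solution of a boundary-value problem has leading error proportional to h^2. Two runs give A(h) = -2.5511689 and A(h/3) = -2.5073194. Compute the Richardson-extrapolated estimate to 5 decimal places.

The leading error scales as h^2; refining by a factor of 3 reduces it by 3^2 = 9.
Extrapolated value = (9·A(h/3) − A(h)) / (9 − 1)
= (9·(-2.5073194) − (-2.5511689)) / 8
= -20.0147057 / 8 = -2.5018382

-2.50184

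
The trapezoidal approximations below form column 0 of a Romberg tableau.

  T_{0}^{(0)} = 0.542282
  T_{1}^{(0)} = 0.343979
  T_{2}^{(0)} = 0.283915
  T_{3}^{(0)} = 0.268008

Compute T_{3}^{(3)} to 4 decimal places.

T_{1}^{(1)} = 0.343979 + (0.343979 − 0.542282)/3 = 0.277878
T_{2}^{(1)} = 0.283915 + (0.283915 − 0.343979)/3 = 0.263894
T_{3}^{(1)} = 0.268008 + (0.268008 − 0.283915)/3 = 0.262706
T_{2}^{(2)} = (16·0.263894 − 0.277878) / 15 = 0.262962
T_{3}^{(2)} = 0.262706 + (0.262706 − 0.263894)/15 = 0.262627
T_{3}^{(3)} = 0.262627 + (0.262627 − 0.262962)/63 = 0.262622

0.2626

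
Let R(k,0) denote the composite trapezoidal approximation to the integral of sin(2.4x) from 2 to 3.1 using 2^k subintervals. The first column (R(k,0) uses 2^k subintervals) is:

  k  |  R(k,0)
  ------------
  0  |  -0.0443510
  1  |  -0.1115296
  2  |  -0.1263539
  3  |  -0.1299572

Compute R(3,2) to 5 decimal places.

Richardson extrapolation on the trapezoidal column (denominator 4−1=3):
R(2,1) = (4·(-0.1263539) − (-0.1115296)) / 3 = -0.1312953
R(3,1) = (4·(-0.1299572) − (-0.1263539)) / 3 = -0.1311583
R(3,2) = (16·(-0.1311583) − (-0.1312953)) / 15 = -0.1311492

-0.13115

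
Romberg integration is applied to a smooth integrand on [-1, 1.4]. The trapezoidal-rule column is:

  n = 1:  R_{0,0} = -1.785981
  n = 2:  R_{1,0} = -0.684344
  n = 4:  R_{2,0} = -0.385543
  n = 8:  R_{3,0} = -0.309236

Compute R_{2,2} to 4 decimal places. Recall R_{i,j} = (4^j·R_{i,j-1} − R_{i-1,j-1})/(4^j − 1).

-0.2839

Richardson extrapolation on the trapezoidal column (denominator 4−1=3):
R_{1,1} = -0.684344 + (-0.684344 − (-1.785981))/3 = -0.317132
R_{2,1} = (4·(-0.385543) − (-0.684344)) / 3 = -0.285943
R_{2,2} = (16·(-0.285943) − (-0.317132)) / 15 = -0.283864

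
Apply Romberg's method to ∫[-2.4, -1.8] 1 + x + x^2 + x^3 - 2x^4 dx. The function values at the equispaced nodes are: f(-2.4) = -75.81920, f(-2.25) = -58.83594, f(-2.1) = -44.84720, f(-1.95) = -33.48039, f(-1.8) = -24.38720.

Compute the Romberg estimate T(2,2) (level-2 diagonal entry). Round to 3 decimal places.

-27.958

T(0,0) (trapezoid, 1 panel, h=0.6000): -30.06192
T(1,0) (trapezoid, 2 panels, h=0.3000): -28.48512
T(2,0) (trapezoid, 4 panels, h=0.1500): -28.09001
T(1,1) = -28.48512 + (-28.48512 − (-30.06192))/3 = -27.95952
T(2,1) = -28.09001 + (-28.09001 − (-28.48512))/3 = -27.95831
T(2,2) = -27.95831 + (-27.95831 − (-27.95952))/15 = -27.95823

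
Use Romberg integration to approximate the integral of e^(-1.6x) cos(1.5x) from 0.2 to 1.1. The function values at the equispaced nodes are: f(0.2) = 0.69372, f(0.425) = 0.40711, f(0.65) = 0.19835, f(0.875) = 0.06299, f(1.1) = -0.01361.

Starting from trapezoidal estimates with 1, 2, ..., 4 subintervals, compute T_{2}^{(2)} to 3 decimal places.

T_{0}^{(0)} (trapezoid, 1 panel, h=0.9000): 0.30605
T_{1}^{(0)} (trapezoid, 2 panels, h=0.4500): 0.24228
T_{2}^{(0)} (trapezoid, 4 panels, h=0.2250): 0.22691
T_{1}^{(1)} = 0.24228 + (0.24228 − 0.30605)/3 = 0.22102
T_{2}^{(1)} = 0.22691 + (0.22691 − 0.24228)/3 = 0.22179
T_{2}^{(2)} = 0.22179 + (0.22179 − 0.22102)/15 = 0.22184

0.222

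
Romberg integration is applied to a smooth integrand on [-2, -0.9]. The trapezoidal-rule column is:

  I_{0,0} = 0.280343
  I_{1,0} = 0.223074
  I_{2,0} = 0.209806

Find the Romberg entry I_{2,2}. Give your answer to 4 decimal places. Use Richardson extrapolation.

Richardson extrapolation on the trapezoidal column (denominator 4−1=3):
I_{1,1} = 0.223074 + (0.223074 − 0.280343)/3 = 0.203984
I_{2,1} = (4·0.209806 − 0.223074) / 3 = 0.205383
I_{2,2} = 0.205383 + (0.205383 − 0.203984)/15 = 0.205476

0.2055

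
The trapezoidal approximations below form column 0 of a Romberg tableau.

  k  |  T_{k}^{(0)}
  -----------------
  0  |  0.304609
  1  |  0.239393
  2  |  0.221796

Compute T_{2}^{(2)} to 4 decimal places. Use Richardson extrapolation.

T_{1}^{(1)} = (4·0.239393 − 0.304609) / 3 = 0.217654
T_{2}^{(1)} = (4·0.221796 − 0.239393) / 3 = 0.215930
T_{2}^{(2)} = 0.215930 + (0.215930 − 0.217654)/15 = 0.215815

0.2158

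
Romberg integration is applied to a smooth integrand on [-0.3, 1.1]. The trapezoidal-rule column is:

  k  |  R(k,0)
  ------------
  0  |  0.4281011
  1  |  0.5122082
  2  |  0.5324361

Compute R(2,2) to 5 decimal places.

R(1,1) = (4·0.5122082 − 0.4281011) / 3 = 0.5402439
R(2,1) = 0.5324361 + (0.5324361 − 0.5122082)/3 = 0.5391787
R(2,2) = 0.5391787 + (0.5391787 − 0.5402439)/15 = 0.5391077

0.53911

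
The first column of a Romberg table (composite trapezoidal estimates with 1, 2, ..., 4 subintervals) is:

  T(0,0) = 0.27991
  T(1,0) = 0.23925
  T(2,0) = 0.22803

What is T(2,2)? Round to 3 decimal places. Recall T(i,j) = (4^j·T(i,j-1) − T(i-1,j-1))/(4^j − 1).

Richardson extrapolation on the trapezoidal column (denominator 4−1=3):
T(1,1) = 0.23925 + (0.23925 − 0.27991)/3 = 0.22570
T(2,1) = (4·0.22803 − 0.23925) / 3 = 0.22429
T(2,2) = 0.22429 + (0.22429 − 0.22570)/15 = 0.22420
(Column j=1 coincides with Simpson's rule on the same nodes.)

0.224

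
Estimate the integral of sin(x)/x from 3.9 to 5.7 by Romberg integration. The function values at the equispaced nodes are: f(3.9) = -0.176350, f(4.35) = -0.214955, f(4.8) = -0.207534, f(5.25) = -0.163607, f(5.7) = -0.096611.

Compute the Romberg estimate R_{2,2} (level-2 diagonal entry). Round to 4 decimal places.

-0.3303

R_{0,0} (trapezoid, 1 panel, h=1.8000): -0.245665
R_{1,0} (trapezoid, 2 panels, h=0.9000): -0.309613
R_{2,0} (trapezoid, 4 panels, h=0.4500): -0.325159
R_{1,1} = -0.309613 + (-0.309613 − (-0.245665))/3 = -0.330929
R_{2,1} = -0.325159 + (-0.325159 − (-0.309613))/3 = -0.330341
R_{2,2} = -0.330341 + (-0.330341 − (-0.330929))/15 = -0.330302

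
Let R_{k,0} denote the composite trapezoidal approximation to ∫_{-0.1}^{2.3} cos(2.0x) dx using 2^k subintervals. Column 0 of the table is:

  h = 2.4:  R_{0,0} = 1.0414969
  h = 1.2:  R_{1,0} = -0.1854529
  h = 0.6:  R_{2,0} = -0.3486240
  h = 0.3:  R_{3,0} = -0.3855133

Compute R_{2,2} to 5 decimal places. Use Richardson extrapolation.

-0.39025

Richardson extrapolation on the trapezoidal column (denominator 4−1=3):
R_{1,1} = (4·(-0.1854529) − 1.0414969) / 3 = -0.5944362
R_{2,1} = -0.3486240 + (-0.3486240 − (-0.1854529))/3 = -0.4030144
R_{2,2} = -0.4030144 + (-0.4030144 − (-0.5944362))/15 = -0.3902529
(Column j=1 coincides with Simpson's rule on the same nodes.)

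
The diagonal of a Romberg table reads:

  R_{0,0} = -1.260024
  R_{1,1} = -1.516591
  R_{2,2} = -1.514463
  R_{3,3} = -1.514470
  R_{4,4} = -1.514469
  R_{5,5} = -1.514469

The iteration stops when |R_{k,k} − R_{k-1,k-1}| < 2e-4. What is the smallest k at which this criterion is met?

|R_{1,1} − R_{0,0}| = 0.256567 ≥ 2e-4
|R_{2,2} − R_{1,1}| = 0.002128 ≥ 2e-4
|R_{3,3} − R_{2,2}| = 0.000007 < 2e-4

k = 3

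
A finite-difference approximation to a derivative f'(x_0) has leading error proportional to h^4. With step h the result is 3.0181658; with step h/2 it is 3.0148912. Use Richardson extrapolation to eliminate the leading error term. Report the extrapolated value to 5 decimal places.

3.01467

Extrapolated value = (16·A(h/2) − A(h)) / (16 − 1)
= (16·3.0148912 − 3.0181658) / 15
= 45.2200934 / 15 = 3.0146729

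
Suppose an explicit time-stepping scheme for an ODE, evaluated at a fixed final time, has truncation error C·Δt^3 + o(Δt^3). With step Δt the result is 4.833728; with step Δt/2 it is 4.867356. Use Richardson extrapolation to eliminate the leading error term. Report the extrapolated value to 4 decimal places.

The leading error scales as Δt^3; refining by a factor of 2 reduces it by 2^3 = 8.
Extrapolated value = (8·A(Δt/2) − A(Δt)) / (8 − 1)
= (8·4.867356 − 4.833728) / 7
= 34.105120 / 7 = 4.872160

4.8722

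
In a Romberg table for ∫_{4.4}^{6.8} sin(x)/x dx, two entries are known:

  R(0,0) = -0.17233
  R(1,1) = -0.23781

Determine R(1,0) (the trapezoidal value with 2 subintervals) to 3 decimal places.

From R(1,1) = (4·R(1,0) − R(0,0))/3, solve for R(1,0):
4·R(1,0) = 3·(-0.23781) + (-0.17233) = -0.88576
R(1,0) = -0.22144

-0.221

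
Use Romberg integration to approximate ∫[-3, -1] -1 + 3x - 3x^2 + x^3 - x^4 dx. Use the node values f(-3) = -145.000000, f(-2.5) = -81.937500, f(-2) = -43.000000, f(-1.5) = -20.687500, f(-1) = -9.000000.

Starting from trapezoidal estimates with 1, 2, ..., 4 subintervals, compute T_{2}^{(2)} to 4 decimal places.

T_{0}^{(0)} (trapezoid, 1 panel, h=2.0000): -154.000000
T_{1}^{(0)} (trapezoid, 2 panels, h=1.0000): -120.000000
T_{2}^{(0)} (trapezoid, 4 panels, h=0.5000): -111.312500
T_{1}^{(1)} = -120.000000 + (-120.000000 − (-154.000000))/3 = -108.666667
T_{2}^{(1)} = -111.312500 + (-111.312500 − (-120.000000))/3 = -108.416667
T_{2}^{(2)} = -108.416667 + (-108.416667 − (-108.666667))/15 = -108.400000

-108.4000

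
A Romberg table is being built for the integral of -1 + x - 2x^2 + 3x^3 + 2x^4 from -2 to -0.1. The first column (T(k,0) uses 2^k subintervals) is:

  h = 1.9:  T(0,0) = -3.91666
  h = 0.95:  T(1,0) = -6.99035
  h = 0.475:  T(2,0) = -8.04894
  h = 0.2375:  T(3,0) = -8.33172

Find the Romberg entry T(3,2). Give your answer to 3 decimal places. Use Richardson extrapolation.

-8.428

T(2,1) = (4·(-8.04894) − (-6.99035)) / 3 = -8.40180
T(3,1) = (4·(-8.33172) − (-8.04894)) / 3 = -8.42598
T(3,2) = (16·(-8.42598) − (-8.40180)) / 15 = -8.42759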